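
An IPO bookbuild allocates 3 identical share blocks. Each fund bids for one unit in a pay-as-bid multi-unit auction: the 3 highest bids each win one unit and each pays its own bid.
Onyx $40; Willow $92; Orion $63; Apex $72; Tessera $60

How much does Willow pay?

Willow pays $92

Sorting: 92 (Willow), 72 (Apex), 63 (Orion), 60 (Tessera), 40 (Onyx)
Top 3: Willow, Apex, Orion.
Willow wins → own bid $92.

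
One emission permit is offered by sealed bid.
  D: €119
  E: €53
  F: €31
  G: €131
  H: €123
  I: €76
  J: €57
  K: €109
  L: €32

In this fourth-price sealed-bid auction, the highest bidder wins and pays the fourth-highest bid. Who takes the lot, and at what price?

G pays €109

Fourth-price sealed-bid auction: the highest bidder wins and pays the fourth-highest bid.
Sorting bids: 131 (G) > 123 (H) > 119 (D) > 109 (K) > 76 (I) > 57 (J) > …
G wins; payment is bid #4 in the ranking = €109.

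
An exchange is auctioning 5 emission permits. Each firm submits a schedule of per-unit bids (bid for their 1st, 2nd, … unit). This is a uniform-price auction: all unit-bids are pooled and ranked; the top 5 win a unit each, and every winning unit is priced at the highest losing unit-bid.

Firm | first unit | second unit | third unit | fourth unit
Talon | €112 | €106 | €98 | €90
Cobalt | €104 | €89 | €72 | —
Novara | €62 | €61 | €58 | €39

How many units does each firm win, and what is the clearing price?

Cobalt 1, Talon 4; clearing price €89

All unit-bids, highest first — top 5: 112 (Talon-1), 106 (Talon-2), 104 (Cobalt-1), 98 (Talon-3), 90 (Talon-4)
First bid not allocated: €89.
Allocation: Cobalt 1, Talon 4.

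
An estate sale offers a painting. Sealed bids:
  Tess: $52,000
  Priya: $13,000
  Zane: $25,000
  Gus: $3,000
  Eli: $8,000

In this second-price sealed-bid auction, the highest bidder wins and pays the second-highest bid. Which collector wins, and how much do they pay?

Tess pays $25,000

Rule: the highest bidder wins and pays the second-highest bid.
Bids in order: 52,000 (Tess) > 25,000 (Zane) > 13,000 (Priya) > 8,000 (Eli) > 3,000 (Gus)
Tess is highest; pays the second-highest bid, $25,000.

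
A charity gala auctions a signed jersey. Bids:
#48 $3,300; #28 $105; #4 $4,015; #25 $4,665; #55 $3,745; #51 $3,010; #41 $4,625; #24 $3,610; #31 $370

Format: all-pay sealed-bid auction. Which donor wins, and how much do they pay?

Rule: the highest bidder wins the item, but every bidder pays their own bid.
Sorting bids: 4,665 (#25) > 4,625 (#41) > 4,015 (#4) > 3,745 (#55) > 3,610 (#24) > 3,300 (#48) > …
#25 is highest and takes the item; every bidder forfeits their bid.

#25 pays $4,665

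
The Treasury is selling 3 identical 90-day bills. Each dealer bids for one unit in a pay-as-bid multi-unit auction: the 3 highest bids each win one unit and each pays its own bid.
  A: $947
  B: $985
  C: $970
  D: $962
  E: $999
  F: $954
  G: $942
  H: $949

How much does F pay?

Ordering the bids: 999 (E), 985 (B), 970 (C), 962 (D), 954 (F), …
The 3 highest are E, B, C.
F does not win → $0.

F pays $0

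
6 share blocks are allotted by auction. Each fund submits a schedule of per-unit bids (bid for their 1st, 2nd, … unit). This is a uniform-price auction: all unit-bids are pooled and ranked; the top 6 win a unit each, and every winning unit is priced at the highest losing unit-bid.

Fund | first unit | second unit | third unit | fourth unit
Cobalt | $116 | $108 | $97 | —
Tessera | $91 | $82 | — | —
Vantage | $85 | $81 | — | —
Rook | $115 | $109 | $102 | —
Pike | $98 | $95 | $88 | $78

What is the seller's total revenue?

Total revenue: $582

Pooled unit-bids ranked (top 6): 116 (Cobalt-1), 115 (Rook-1), 109 (Rook-2), 108 (Cobalt-2), 102 (Rook-3), 98 (Pike-1)
Highest rejected unit-bid = $97.
Allocation: Cobalt 2, Pike 1, Rook 3. Every unit priced at $97.
Revenue = 6 × 97 = $582.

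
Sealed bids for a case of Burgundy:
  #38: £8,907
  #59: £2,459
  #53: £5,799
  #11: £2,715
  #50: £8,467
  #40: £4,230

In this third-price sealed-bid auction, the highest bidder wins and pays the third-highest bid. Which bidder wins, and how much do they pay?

#38 pays £5,799

Third-price sealed-bid auction: the highest bidder wins and pays the third-highest bid.
Bids in order: 8,907 (#38) > 8,467 (#50) > 5,799 (#53) > 4,230 (#40) > 2,715 (#11) > 2,459 (#59)
#38 is highest; pays the third-highest bid, £5,799.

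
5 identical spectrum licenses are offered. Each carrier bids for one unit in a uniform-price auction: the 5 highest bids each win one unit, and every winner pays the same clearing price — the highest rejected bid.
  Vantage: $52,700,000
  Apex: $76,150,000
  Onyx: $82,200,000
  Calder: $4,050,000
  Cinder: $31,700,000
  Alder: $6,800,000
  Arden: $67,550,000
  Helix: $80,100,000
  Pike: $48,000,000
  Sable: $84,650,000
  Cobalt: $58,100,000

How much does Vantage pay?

Bids ranked high→low: 84,650,000 (Sable), 82,200,000 (Onyx), 80,100,000 (Helix), 76,150,000 (Apex), 67,550,000 (Arden), 58,100,000 (Cobalt), 52,700,000 (Vantage), …
The 5 highest are Sable, Onyx, Helix, Apex, Arden.
First losing bid is Cobalt's $58,100,000, which sets the uniform price.
Vantage does not win → pays $0.

Vantage pays $0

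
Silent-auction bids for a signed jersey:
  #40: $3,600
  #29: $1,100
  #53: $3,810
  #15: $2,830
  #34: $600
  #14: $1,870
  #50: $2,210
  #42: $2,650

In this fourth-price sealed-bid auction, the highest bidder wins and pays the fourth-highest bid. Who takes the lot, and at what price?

#53 pays $2,650

Bids ranked: 3,810 (#53) > 3,600 (#40) > 2,830 (#15) > 2,650 (#42) > 2,210 (#50) > 1,870 (#14) > …
#53 is highest; pays the fourth-highest bid, $2,650.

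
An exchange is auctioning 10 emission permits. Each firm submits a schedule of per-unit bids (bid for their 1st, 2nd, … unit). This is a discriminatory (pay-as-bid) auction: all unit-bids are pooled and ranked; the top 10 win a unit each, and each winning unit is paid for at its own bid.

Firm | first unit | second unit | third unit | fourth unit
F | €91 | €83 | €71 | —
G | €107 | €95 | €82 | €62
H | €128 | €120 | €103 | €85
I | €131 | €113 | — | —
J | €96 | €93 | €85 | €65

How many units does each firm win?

Merging the schedules and taking the best 10: 131 (I-1), 128 (H-1), 120 (H-2), 113 (I-2), 107 (G-1), 103 (H-3), 96 (J-1), 95 (G-2), 93 (J-2), 91 (F-1)
Next rejected bid: €85 (not a price — pay-as-bid).
Allocation: F 1, G 2, H 3, I 2, J 2.

F 1, G 2, H 3, I 2, J 2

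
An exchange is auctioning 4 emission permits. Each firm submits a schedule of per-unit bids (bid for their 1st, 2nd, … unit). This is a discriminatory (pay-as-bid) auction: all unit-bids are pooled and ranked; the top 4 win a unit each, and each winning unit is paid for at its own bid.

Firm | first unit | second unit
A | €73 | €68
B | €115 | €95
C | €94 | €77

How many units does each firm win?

B 2, C 2

Pooled unit-bids ranked (top 4): 115 (B-1), 95 (B-2), 94 (C-1), 77 (C-2)
Next rejected bid: €73 (not a price — pay-as-bid).
Allocation: B 2, C 2.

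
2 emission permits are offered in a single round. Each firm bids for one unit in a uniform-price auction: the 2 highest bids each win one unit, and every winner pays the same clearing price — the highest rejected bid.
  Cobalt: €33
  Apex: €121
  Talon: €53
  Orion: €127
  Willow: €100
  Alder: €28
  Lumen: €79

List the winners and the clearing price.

Bids ranked high→low: 127 (Orion), 121 (Apex), 100 (Willow), 79 (Lumen), …
Winners (2 units): Orion, Apex.
Clearing price = highest rejected bid = €100.

Orion, Apex; each pays €100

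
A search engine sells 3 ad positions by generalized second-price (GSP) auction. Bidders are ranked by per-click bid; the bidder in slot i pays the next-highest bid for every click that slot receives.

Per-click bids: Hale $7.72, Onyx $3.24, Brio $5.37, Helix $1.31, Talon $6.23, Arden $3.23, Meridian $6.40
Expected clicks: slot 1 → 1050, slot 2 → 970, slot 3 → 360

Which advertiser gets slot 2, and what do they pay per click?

Sorting advertisers: $7.72 (Hale) > $6.40 (Meridian) > $6.23 (Talon) > $5.37 (Brio) > …
Slot 2 goes to the second-ranked bidder, Meridian, who pays the next bid down: $6.23/click.

Meridian; $6.23 per click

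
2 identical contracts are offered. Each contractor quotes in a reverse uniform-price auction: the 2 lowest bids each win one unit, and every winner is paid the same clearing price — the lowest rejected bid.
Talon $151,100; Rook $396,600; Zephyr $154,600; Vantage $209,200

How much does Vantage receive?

Vantage is paid $0

Sorting: 151,100 (Talon), 154,600 (Zephyr), 209,200 (Vantage), 396,600 (Rook)
The 2 lowest are Talon, Zephyr.
Clearing price = lowest rejected bid = $209,200.
Vantage does not win → is paid $0.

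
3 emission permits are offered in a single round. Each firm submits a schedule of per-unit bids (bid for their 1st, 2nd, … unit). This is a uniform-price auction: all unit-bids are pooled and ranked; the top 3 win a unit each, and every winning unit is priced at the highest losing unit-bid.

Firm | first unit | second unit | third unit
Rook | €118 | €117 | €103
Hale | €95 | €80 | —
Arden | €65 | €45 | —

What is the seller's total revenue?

Total revenue: €285

Pooled unit-bids ranked (top 3): 118 (Rook-1), 117 (Rook-2), 103 (Rook-3)
The (k+1)-th unit-bid is €95.
Allocation: Rook 3. Every unit priced at €95.
Revenue = 3 × 95 = €285.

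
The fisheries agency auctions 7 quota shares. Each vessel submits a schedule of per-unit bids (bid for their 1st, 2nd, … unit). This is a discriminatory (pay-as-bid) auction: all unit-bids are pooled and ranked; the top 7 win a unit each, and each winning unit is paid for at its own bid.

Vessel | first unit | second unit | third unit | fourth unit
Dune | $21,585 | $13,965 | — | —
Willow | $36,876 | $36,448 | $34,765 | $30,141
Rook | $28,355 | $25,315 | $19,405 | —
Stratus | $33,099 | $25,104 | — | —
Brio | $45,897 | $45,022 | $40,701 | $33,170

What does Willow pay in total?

Willow pays $108,089

Merging the schedules and taking the best 7: 45,897 (Brio-1), 45,022 (Brio-2), 40,701 (Brio-3), 36,876 (Willow-1), 36,448 (Willow-2), 34,765 (Willow-3), 33,170 (Brio-4)
Next rejected bid: $33,099 (not a price — pay-as-bid).
Willow's winning unit-bids: 36,876 + 36,448 + 34,765 = $108,089.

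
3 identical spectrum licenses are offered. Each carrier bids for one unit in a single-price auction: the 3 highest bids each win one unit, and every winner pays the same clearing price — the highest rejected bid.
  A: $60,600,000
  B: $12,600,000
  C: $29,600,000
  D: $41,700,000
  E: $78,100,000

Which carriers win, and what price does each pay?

E, A, D; each pays $29,600,000

Ordering the bids: 78,100,000 (E), 60,600,000 (A), 41,700,000 (D), 29,600,000 (C), 12,600,000 (B)
Winners (3 units): E, A, D.
Highest unsuccessful bid: $29,600,000 → clearing price.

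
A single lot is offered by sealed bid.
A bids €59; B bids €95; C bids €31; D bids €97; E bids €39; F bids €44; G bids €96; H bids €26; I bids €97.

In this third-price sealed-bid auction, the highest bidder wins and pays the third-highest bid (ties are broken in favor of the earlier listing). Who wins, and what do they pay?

Sorting bids: 97 (D) > 97 (I) > 96 (G) > 95 (B) > 59 (A) > 44 (F) > …
Tie at €97 → D wins by tie-break.
D is highest; pays the third-highest bid, €96.

D pays €96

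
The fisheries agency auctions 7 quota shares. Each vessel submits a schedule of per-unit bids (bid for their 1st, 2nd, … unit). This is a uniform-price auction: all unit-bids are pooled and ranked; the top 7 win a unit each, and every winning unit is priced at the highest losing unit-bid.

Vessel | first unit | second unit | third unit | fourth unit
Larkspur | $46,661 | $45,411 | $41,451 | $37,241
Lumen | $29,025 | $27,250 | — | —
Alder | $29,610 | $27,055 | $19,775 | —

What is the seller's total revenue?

Pooled unit-bids ranked (top 7): 46,661 (Larkspur-1), 45,411 (Larkspur-2), 41,451 (Larkspur-3), 37,241 (Larkspur-4), 29,610 (Alder-1), 29,025 (Lumen-1), 27,250 (Lumen-2)
First bid not allocated: $27,055.
Allocation: Alder 1, Larkspur 4, Lumen 2. Every unit priced at $27,055.
Revenue = 7 × 27,055 = $189,385.

Total revenue: $189,385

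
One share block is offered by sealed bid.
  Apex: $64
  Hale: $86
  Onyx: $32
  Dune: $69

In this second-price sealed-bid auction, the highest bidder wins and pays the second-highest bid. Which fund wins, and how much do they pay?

Bids in order: 86 (Hale) > 69 (Dune) > 64 (Apex) > 32 (Onyx)
Hale wins with the highest bid; price is set by the runner-up at $69.

Hale pays $69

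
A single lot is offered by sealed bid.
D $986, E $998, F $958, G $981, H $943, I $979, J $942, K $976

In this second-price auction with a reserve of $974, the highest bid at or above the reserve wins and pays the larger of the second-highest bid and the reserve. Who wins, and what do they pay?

E pays $986

Bids ranked: 998 (E) > 986 (D) > 981 (G) > 979 (I) > 976 (K) > 958 (F) > …
E has the top bid at or above the reserve ($998).
Second-highest bid $986 exceeds the reserve $974 → payment $986.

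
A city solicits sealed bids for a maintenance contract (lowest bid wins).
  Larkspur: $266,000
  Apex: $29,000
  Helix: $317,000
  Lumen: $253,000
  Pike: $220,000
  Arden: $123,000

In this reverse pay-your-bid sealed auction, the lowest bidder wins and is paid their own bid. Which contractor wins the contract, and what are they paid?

Apex is paid $29,000

Reverse pay-your-bid sealed auction: the lowest bidder wins and is paid their own bid.
Sorting bids: 29,000 (Apex) < 123,000 (Arden) < 220,000 (Pike) < 253,000 (Lumen) < 266,000 (Larkspur) < 317,000 (Helix)
Apex is lowest → is paid own bid, $29,000.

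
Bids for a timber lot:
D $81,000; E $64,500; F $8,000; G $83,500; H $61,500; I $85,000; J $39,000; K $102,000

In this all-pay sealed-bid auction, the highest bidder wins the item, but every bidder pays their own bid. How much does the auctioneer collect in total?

All-pay sealed-bid auction: the highest bidder wins the item, but every bidder pays their own bid.
Bids in order: 102,000 (K) > 85,000 (I) > 83,500 (G) > 81,000 (D) > 64,500 (E) > 61,500 (H) > …
Every bidder forfeits their bid regardless of winning.
Revenue = 81,000 + 64,500 + 8,000 + 83,500 + 61,500 + 85,000 + 39,000 + 102,000 = $524,500.

Total revenue: $524,500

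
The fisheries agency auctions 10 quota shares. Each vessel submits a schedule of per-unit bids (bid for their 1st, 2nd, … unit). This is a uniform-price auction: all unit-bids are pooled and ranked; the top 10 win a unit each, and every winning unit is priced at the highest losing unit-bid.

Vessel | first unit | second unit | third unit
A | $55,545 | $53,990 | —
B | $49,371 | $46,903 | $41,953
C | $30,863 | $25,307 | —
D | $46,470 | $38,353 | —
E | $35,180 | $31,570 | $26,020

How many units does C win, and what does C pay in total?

C: 1 unit, pays $26,020

Pooled unit-bids ranked (top 10): 55,545 (A-1), 53,990 (A-2), 49,371 (B-1), 46,903 (B-2), 46,470 (D-1), 41,953 (B-3), 38,353 (D-2), 35,180 (E-1), 31,570 (E-2), 30,863 (C-1)
The (k+1)-th unit-bid is $26,020.
C wins 1 unit(s) at $26,020 each.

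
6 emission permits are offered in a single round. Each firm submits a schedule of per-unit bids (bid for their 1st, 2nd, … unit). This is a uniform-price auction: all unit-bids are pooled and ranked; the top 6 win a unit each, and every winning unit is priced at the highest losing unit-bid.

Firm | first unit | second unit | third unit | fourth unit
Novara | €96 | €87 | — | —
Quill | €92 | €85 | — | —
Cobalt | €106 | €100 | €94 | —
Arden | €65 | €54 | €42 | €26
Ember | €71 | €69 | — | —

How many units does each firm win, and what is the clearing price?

Cobalt 3, Novara 2, Quill 1; clearing price €85

Pooled unit-bids ranked (top 6): 106 (Cobalt-1), 100 (Cobalt-2), 96 (Novara-1), 94 (Cobalt-3), 92 (Quill-1), 87 (Novara-2)
The (k+1)-th unit-bid is €85.
Allocation: Cobalt 3, Novara 2, Quill 1.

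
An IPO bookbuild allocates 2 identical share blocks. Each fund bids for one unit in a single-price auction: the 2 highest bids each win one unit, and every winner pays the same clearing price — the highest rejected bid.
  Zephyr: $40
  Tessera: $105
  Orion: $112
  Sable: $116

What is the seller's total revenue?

Total revenue: $210

Ordering the bids: 116 (Sable), 112 (Orion), 105 (Tessera), 40 (Zephyr)
The 2 highest are Sable, Orion.
First losing bid is Tessera's $105, which sets the uniform price.
Total revenue = 2 × $105 = $210.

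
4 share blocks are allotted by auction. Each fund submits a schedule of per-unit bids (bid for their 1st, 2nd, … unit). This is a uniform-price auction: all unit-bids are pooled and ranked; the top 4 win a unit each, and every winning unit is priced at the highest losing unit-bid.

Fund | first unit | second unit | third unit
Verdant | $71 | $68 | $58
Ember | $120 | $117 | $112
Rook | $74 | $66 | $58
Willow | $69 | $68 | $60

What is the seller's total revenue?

Pooled unit-bids ranked (top 4): 120 (Ember-1), 117 (Ember-2), 112 (Ember-3), 74 (Rook-1)
First bid not allocated: $71.
Allocation: Ember 3, Rook 1. Every unit priced at $71.
Revenue = 4 × 71 = $284.

Total revenue: $284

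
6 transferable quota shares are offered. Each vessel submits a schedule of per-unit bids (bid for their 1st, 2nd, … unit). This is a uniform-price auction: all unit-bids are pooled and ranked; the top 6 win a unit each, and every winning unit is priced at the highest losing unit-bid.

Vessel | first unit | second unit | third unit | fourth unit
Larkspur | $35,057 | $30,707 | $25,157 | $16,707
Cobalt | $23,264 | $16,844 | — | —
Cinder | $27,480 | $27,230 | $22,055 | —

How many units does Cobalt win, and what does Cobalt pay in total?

All unit-bids, highest first — top 6: 35,057 (Larkspur-1), 30,707 (Larkspur-2), 27,480 (Cinder-1), 27,230 (Cinder-2), 25,157 (Larkspur-3), 23,264 (Cobalt-1)
The (k+1)-th unit-bid is $22,055.
Cobalt wins 1 unit(s) at $22,055 each.

Cobalt: 1 unit, pays $22,055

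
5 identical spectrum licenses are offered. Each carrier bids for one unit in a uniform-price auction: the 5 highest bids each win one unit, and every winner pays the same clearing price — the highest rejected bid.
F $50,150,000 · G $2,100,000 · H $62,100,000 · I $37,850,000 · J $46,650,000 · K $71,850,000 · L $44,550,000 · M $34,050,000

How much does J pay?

Ordering the bids: 71,850,000 (K), 62,100,000 (H), 50,150,000 (F), 46,650,000 (J), 44,550,000 (L), 37,850,000 (I), 34,050,000 (M), …
Top 5: K, H, F, J, L.
First losing bid is I's $37,850,000, which sets the uniform price.
J wins → pays $37,850,000.

J pays $37,850,000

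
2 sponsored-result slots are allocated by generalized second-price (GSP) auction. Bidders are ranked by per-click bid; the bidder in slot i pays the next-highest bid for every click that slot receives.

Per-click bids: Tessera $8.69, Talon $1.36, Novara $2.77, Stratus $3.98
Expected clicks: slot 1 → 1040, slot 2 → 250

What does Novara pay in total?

Sorting advertisers: $8.69 (Tessera) > $3.98 (Stratus) > $2.77 (Novara) > …
Novara ranks below slot 2 → no slot, pays nothing.

Novara pays $0.00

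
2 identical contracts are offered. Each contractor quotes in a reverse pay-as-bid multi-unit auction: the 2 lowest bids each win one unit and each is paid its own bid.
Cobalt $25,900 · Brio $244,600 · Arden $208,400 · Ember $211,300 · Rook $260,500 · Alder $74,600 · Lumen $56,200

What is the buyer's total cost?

Bids ranked low→high: 25,900 (Cobalt), 56,200 (Lumen), 74,600 (Alder), 208,400 (Arden), …
Lowest 2: Cobalt, Lumen.
Total cost = 25,900 + 56,200 = $82,100.

Total cost: $82,100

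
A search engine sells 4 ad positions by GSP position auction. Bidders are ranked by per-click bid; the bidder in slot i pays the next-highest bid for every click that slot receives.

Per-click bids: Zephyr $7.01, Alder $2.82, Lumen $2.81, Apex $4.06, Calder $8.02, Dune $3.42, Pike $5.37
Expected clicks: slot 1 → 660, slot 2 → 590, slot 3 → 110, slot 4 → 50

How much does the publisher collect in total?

Ranked by bid: $8.02 (Calder) > $7.01 (Zephyr) > $5.37 (Pike) > $4.06 (Apex) > $3.42 (Dune) > …
Slot 1: Calder pays $7.01 × 660 = $4626.60
Slot 2: Zephyr pays $5.37 × 590 = $3168.30
Slot 3: Pike pays $4.06 × 110 = $446.60
Slot 4: Apex pays $3.42 × 50 = $171.00
Total = $8412.50

Total revenue: $8412.50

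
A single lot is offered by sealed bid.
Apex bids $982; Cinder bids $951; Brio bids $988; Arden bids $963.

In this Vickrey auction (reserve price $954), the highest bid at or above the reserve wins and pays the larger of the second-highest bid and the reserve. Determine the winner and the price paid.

Brio pays $982

Vickrey auction (reserve price $954): the highest bid at or above the reserve wins and pays the larger of the second-highest bid and the reserve.
Bids ranked: 988 (Brio) > 982 (Apex) > 963 (Arden) > 951 (Cinder)
Highest eligible bid: Brio at $988.
Second-highest bid $982 exceeds the reserve $954 → payment $982.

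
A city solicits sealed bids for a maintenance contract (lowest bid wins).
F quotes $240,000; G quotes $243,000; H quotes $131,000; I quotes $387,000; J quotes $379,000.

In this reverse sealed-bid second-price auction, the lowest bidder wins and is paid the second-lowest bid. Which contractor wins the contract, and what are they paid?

H is paid $240,000

Reverse sealed-bid second-price auction: the lowest bidder wins and is paid the second-lowest bid.
Sorting bids: 131,000 (H) < 240,000 (F) < 243,000 (G) < 379,000 (J) < 387,000 (I)
H wins with the lowest bid; price is set by the runner-up at $240,000.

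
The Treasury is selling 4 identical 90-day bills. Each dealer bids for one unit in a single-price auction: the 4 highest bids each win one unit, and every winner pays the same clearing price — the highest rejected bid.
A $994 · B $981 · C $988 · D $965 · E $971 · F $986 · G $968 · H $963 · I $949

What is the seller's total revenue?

Bids ranked high→low: 994 (A), 988 (C), 986 (F), 981 (B), 971 (E), 968 (G), …
Winners (4 units): A, C, F, B.
First losing bid is E's $971, which sets the uniform price.
Total revenue = 4 × $971 = $3,884.

Total revenue: $3,884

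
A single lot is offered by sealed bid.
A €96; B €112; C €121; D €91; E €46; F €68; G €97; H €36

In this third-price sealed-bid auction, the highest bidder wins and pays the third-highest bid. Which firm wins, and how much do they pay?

C pays €97

Third-price sealed-bid auction: the highest bidder wins and pays the third-highest bid.
Bids in order: 121 (C) > 112 (B) > 97 (G) > 96 (A) > 91 (D) > 68 (F) > …
C is highest; pays the third-highest bid, €97.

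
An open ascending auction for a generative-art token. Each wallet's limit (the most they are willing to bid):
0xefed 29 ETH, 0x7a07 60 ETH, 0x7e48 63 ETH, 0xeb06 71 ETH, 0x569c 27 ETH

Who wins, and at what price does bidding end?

Rule: the price rises until one bidder remains; the winner pays the price at which the last rival dropped out.
Limits ranked: 71 (0xeb06) > 63 (0x7e48) > 60 (0x7a07) > 29 (0xefed) > 27 (0x569c)
Once the price passes 63 ETH, only 0xeb06 is left; the hammer falls at 0x7e48's limit of 63 ETH.

0xeb06 wins at 63 ETH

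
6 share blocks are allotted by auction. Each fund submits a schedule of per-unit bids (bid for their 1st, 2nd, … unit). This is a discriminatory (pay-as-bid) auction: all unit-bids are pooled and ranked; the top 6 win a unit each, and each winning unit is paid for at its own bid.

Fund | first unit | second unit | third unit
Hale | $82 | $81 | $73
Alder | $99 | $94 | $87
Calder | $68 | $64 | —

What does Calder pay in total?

Merging the schedules and taking the best 6: 99 (Alder-1), 94 (Alder-2), 87 (Alder-3), 82 (Hale-1), 81 (Hale-2), 73 (Hale-3)
Next rejected bid: $68 (not a price — pay-as-bid).
Calder wins no units.

Calder pays $0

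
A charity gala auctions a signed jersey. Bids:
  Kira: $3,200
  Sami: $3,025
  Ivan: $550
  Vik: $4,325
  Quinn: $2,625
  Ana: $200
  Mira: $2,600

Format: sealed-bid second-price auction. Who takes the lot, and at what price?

Vik pays $3,200

Bids in order: 4,325 (Vik) > 3,200 (Kira) > 3,025 (Sami) > 2,625 (Quinn) > 2,600 (Mira) > 550 (Ivan) > …
Vik is highest; pays the second-highest bid, $3,200.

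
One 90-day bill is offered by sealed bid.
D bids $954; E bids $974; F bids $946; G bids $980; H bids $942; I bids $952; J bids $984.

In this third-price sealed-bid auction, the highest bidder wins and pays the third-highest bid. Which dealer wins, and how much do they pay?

Rule: the highest bidder wins and pays the third-highest bid.
Bids in order: 984 (J) > 980 (G) > 974 (E) > 954 (D) > 952 (I) > 946 (F) > …
J wins; payment is bid #3 in the ranking = $974.

J pays $974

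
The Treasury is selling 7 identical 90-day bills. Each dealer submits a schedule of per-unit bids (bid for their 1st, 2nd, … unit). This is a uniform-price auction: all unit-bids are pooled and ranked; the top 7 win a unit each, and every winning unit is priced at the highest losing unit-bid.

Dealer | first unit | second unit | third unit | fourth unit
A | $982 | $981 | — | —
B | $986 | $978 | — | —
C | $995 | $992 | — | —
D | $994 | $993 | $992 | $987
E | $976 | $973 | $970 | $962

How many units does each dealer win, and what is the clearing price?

Pooled unit-bids ranked (top 7): 995 (C-1), 994 (D-1), 993 (D-2), 992 (C-2), 992 (D-3), 987 (D-4), 986 (B-1)
The (k+1)-th unit-bid is $982.
Allocation: B 1, C 2, D 4.

B 1, C 2, D 4; clearing price $982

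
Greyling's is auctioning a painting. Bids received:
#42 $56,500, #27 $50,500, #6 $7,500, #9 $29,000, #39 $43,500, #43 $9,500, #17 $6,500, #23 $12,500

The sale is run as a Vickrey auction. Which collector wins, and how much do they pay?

Rule: the highest bidder wins and pays the second-highest bid.
Bids ranked: 56,500 (#42) > 50,500 (#27) > 43,500 (#39) > 29,000 (#9) > 12,500 (#23) > 9,500 (#43) > …
#42 is highest; pays the second-highest bid, $50,500.

#42 pays $50,500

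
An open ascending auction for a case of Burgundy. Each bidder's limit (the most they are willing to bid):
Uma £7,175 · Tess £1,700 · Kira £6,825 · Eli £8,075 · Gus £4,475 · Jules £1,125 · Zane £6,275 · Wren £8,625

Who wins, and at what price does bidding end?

Open ascending-bid auction: the price rises until one bidder remains; the winner pays the price at which the last rival dropped out.
Sorting limits: 8,625 (Wren) > 8,075 (Eli) > 7,175 (Uma) > 6,825 (Kira) > 6,275 (Zane) > 4,475 (Gus) > …
Once the price passes £8,075, only Wren is left; the hammer falls at Eli's limit of £8,075.

Wren wins at £8,075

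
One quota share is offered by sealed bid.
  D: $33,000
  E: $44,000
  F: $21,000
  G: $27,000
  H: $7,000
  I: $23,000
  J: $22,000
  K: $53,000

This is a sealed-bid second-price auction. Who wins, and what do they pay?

K pays $44,000

Bids in order: 53,000 (K) > 44,000 (E) > 33,000 (D) > 27,000 (G) > 23,000 (I) > 22,000 (J) > …
K wins with the highest bid; price is set by the runner-up at $44,000.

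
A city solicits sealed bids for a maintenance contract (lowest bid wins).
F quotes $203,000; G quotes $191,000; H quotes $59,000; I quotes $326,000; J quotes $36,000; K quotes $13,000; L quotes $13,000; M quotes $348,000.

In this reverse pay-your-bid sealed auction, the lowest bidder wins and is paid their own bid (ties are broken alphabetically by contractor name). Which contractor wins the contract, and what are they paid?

Rule: the lowest bidder wins and is paid their own bid.
Bids ranked: 13,000 (K) < 13,000 (L) < 36,000 (J) < 59,000 (H) < 191,000 (G) < 203,000 (F) < …
Tie at $13,000 → K wins by tie-break.
First-price: K is paid what they bid, $13,000.

K is paid $13,000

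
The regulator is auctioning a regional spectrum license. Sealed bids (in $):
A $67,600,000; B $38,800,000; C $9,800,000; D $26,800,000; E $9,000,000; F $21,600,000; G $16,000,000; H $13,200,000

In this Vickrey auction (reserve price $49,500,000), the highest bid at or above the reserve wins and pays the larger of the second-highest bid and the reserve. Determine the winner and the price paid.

Vickrey auction (reserve price $49,500,000): the highest bid at or above the reserve wins and pays the larger of the second-highest bid and the reserve.
Bids ranked: 67,600,000 (A) > 38,800,000 (B) > 26,800,000 (D) > 21,600,000 (F) > 16,000,000 (G) > 13,200,000 (H) > …
Highest eligible bid: A at $67,600,000.
max(second-highest $38,800,000, reserve $49,500,000) = $49,500,000.

A pays $49,500,000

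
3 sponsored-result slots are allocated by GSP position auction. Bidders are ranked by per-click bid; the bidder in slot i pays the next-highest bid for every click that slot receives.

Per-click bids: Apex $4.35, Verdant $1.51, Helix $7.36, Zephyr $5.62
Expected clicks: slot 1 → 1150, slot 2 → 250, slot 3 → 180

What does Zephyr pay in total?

Ranked by bid: $7.36 (Helix) > $5.62 (Zephyr) > $4.35 (Apex) > $1.51 (Verdant)
Zephyr holds slot 2 → pays next bid $4.35 × 250 clicks = $1087.50.

Zephyr pays $1087.50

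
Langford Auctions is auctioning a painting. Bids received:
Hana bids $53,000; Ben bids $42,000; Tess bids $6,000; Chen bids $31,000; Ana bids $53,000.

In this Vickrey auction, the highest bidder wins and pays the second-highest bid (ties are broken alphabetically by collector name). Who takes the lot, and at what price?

Bids in order: 53,000 (Ana) > 53,000 (Hana) > 42,000 (Ben) > 31,000 (Chen) > 6,000 (Tess)
Ana and Hana tie at $53,000; tie-break gives it to Ana.
Ana wins with the highest bid; price is set by the runner-up at $53,000.

Ana pays $53,000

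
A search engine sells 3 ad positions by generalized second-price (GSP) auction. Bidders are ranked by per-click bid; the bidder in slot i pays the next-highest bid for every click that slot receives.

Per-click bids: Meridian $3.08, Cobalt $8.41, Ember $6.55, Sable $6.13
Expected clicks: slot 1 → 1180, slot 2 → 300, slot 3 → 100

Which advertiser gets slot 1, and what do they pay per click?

Per-click bids in order: $8.41 (Cobalt) > $6.55 (Ember) > $6.13 (Sable) > $3.08 (Meridian)
Slot 1 goes to the first-ranked bidder, Cobalt, who pays the next bid down: $6.55/click.

Cobalt; $6.55 per click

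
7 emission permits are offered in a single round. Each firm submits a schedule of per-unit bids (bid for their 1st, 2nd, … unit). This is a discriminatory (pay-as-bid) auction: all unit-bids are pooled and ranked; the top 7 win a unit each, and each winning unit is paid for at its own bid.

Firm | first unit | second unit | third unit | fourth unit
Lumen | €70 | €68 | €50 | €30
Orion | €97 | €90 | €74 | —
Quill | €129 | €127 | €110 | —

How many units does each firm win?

Lumen 1, Orion 3, Quill 3

Pooled unit-bids ranked (top 7): 129 (Quill-1), 127 (Quill-2), 110 (Quill-3), 97 (Orion-1), 90 (Orion-2), 74 (Orion-3), 70 (Lumen-1)
Next rejected bid: €68 (not a price — pay-as-bid).
Allocation: Lumen 1, Orion 3, Quill 3.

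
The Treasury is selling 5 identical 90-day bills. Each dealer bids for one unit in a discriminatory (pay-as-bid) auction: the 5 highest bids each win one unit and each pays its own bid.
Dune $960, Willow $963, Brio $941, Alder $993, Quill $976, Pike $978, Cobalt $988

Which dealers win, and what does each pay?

Alder $993, Cobalt $988, Pike $978, Quill $976, Willow $963

Bids ranked high→low: 993 (Alder), 988 (Cobalt), 978 (Pike), 976 (Quill), 963 (Willow), 960 (Dune), 941 (Brio)
Winners (5 units): Alder, Cobalt, Pike, Quill, Willow.
Each winner pays its own bid: Alder $993, Cobalt $988, Pike $978, Quill $976, Willow $963.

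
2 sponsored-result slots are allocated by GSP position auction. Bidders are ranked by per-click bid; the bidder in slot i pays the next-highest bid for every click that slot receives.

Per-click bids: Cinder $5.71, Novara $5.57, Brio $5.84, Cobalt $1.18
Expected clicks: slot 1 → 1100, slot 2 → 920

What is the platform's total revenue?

Total revenue: $11405.40

Per-click bids in order: $5.84 (Brio) > $5.71 (Cinder) > $5.57 (Novara) > …
Slot 1: Brio pays $5.71 × 1100 = $6281.00
Slot 2: Cinder pays $5.57 × 920 = $5124.40
Total = $11405.40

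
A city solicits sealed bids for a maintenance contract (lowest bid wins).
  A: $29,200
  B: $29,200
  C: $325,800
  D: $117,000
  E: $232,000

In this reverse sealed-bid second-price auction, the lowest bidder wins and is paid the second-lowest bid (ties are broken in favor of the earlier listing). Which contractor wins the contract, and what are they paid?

Bids ranked: 29,200 (A) < 29,200 (B) < 117,000 (D) < 232,000 (E) < 325,800 (C)
A and B tie at $29,200; tie-break gives it to A.
A wins with the lowest bid; price is set by the runner-up at $29,200.

A is paid $29,200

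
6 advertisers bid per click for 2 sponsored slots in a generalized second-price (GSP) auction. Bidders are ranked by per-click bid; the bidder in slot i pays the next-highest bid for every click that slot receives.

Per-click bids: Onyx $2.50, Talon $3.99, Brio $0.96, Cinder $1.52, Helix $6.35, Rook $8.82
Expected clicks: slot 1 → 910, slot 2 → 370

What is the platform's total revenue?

Total revenue: $7254.80

Ranked by bid: $8.82 (Rook) > $6.35 (Helix) > $3.99 (Talon) > …
Slot 1: Rook pays $6.35 × 910 = $5778.50
Slot 2: Helix pays $3.99 × 370 = $1476.30
Total = $7254.80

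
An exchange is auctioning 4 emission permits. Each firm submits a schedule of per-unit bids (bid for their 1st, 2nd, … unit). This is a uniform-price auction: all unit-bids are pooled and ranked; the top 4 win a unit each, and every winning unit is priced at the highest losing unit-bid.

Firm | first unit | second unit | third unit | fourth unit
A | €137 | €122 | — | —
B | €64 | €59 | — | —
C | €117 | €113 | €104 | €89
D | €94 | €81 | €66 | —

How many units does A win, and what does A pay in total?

A: 2 units, pays €208

Merging the schedules and taking the best 4: 137 (A-1), 122 (A-2), 117 (C-1), 113 (C-2)
First bid not allocated: €104.
A wins 2 unit(s) at €104 each.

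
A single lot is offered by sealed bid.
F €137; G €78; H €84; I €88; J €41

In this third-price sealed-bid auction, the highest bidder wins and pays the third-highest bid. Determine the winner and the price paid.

Sorting bids: 137 (F) > 88 (I) > 84 (H) > 78 (G) > 41 (J)
F wins; payment is bid #3 in the ranking = €84.

F pays €84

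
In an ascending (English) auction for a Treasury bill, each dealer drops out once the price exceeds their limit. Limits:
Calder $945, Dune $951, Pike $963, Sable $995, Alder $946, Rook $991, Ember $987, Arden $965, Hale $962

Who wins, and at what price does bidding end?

Limits in order: 995 (Sable) > 991 (Rook) > 987 (Ember) > 965 (Arden) > 963 (Pike) > 962 (Hale) > …
Bidding ends when Rook exits at $991; Sable takes it.

Sable wins at $991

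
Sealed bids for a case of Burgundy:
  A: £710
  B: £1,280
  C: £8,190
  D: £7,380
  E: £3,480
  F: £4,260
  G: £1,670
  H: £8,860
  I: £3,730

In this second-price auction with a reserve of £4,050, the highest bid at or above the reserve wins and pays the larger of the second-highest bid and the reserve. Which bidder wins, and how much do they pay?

Bids in order: 8,860 (H) > 8,190 (C) > 7,380 (D) > 4,260 (F) > 3,730 (I) > 3,480 (E) > …
H has the top bid at or above the reserve (£8,860).
Second-highest bid £8,190 exceeds the reserve £4,050 → payment £8,190.

H pays £8,190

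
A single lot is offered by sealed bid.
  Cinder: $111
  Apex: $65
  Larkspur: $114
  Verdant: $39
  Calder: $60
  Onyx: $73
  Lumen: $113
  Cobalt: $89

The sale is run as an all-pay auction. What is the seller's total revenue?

Total revenue: $664

All-pay auction: the highest bidder wins the item, but every bidder pays their own bid.
Sorting bids: 114 (Larkspur) > 113 (Lumen) > 111 (Cinder) > 89 (Cobalt) > 73 (Onyx) > 65 (Apex) > …
Larkspur wins with the top bid; all bids are sunk regardless.
Every bidder forfeits their bid regardless of winning.
Revenue = 111 + 65 + 114 + 39 + 60 + 73 + 113 + 89 = $664.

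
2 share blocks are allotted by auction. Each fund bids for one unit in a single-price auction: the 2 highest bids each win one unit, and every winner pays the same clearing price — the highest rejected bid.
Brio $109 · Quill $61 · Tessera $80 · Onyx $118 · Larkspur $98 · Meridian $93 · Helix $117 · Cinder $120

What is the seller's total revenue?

Ordering the bids: 120 (Cinder), 118 (Onyx), 117 (Helix), 109 (Brio), …
Top 2: Cinder, Onyx.
First losing bid is Helix's $117, which sets the uniform price.
Total revenue = 2 × $117 = $234.

Total revenue: $234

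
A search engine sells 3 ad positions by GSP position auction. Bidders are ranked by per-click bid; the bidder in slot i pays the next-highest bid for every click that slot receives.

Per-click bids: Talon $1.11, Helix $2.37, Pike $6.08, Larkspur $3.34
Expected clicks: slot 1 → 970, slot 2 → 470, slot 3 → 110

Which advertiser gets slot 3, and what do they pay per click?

Ranked by bid: $6.08 (Pike) > $3.34 (Larkspur) > $2.37 (Helix) > $1.11 (Talon)
Slot 3 goes to the third-ranked bidder, Helix, who pays the next bid down: $1.11/click.

Helix; $1.11 per click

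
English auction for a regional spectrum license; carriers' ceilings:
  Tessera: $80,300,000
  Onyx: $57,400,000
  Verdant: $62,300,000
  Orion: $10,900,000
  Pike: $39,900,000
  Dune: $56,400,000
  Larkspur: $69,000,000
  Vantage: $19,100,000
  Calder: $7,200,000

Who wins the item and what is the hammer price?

Tessera wins at $69,000,000

Limits ranked: 80,300,000 (Tessera) > 69,000,000 (Larkspur) > 62,300,000 (Verdant) > 57,400,000 (Onyx) > 56,400,000 (Dune) > 39,900,000 (Pike) > …
Bidding ends when Larkspur exits at $69,000,000; Tessera takes it.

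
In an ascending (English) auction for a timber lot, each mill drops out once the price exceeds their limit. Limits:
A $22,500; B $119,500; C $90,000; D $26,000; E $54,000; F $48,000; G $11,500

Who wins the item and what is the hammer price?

B wins at $90,000

Sorting limits: 119,500 (B) > 90,000 (C) > 54,000 (E) > 48,000 (F) > 26,000 (D) > 22,500 (A) > …
C is the last rival to drop out, at $90,000; B remains and wins at that price.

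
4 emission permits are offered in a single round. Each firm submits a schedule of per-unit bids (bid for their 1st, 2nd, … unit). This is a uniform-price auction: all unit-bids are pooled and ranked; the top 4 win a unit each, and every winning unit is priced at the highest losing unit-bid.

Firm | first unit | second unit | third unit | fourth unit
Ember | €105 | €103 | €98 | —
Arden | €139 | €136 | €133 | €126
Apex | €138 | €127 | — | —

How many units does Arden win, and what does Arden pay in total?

Arden: 3 units, pays €381

Merging the schedules and taking the best 4: 139 (Arden-1), 138 (Apex-1), 136 (Arden-2), 133 (Arden-3)
The (k+1)-th unit-bid is €127.
Arden wins 3 unit(s) at €127 each.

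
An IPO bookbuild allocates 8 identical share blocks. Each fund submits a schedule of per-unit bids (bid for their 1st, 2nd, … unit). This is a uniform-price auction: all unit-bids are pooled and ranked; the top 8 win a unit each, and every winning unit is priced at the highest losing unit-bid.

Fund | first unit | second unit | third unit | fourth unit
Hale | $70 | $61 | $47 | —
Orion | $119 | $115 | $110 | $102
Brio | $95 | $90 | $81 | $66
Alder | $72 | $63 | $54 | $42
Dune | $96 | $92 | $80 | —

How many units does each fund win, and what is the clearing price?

Brio 2, Dune 2, Orion 4; clearing price $81

Pooled unit-bids ranked (top 8): 119 (Orion-1), 115 (Orion-2), 110 (Orion-3), 102 (Orion-4), 96 (Dune-1), 95 (Brio-1), 92 (Dune-2), 90 (Brio-2)
First bid not allocated: $81.
Allocation: Brio 2, Dune 2, Orion 4.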